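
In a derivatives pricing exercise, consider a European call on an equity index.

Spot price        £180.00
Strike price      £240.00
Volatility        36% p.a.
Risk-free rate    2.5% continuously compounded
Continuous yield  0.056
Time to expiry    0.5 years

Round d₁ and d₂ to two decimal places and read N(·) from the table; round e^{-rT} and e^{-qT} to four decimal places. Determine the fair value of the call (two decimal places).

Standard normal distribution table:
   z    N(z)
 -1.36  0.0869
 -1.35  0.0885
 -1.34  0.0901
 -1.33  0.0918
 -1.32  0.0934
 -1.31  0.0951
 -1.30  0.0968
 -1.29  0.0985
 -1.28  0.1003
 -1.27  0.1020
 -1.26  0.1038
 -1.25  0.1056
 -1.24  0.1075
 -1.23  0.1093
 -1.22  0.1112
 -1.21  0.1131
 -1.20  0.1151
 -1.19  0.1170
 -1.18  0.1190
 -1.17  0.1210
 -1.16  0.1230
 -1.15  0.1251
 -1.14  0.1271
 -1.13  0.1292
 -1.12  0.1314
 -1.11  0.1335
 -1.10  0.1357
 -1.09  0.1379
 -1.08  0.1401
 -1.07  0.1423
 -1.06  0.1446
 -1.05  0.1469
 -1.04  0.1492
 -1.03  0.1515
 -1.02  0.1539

σ√T = 0.36 × 0.7071 = 0.2546
d₁ = [ln(180/240) + (0.025 − 0.056 + ½·0.36²)·0.5] / (σ√T) = (-0.2877 + 0.0169) / 0.2546 = -1.0637 which rounds to -1.06
d₂ = -1.0637 − 0.2546 = -1.3183 which rounds to -1.32
e^(−qT) = e^(−0.056·0.5) = 0.9724;  e^(−rT) = e^(−0.025·0.5) = 0.9876
C = 180·0.9724·N(-1.06) − 240·0.9876·N(-1.32) = 180·0.9724·0.1446 − 240·0.9876·0.0934 = 25.3096 − 22.1380 = 3.1716

£3.17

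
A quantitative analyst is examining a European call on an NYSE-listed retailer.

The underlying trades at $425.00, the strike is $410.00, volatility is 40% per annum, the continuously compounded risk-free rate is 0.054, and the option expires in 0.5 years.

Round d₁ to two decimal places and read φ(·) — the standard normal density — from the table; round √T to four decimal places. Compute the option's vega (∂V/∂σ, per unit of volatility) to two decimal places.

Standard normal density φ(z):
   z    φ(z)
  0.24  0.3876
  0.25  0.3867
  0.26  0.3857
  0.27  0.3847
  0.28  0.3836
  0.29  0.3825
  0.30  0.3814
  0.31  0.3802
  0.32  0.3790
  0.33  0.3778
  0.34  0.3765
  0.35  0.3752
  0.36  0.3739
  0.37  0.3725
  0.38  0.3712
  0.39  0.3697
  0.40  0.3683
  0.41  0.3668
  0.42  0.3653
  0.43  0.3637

σ√T = 0.4 × 0.7071 = 0.2828
d₁ = [ln(425/410) + (0.054 + 0.4²/2)·0.5] / 0.2828 = [0.0359 + 0.0670] / 0.2828 = 0.3639 ⇒ 0.36
√T = √0.5 = 0.7071
φ(d₁) = φ(0.36) = 0.3739
vega = S·φ(d₁)·√T = 425·0.3739·0.7071 = 112.3635

112.36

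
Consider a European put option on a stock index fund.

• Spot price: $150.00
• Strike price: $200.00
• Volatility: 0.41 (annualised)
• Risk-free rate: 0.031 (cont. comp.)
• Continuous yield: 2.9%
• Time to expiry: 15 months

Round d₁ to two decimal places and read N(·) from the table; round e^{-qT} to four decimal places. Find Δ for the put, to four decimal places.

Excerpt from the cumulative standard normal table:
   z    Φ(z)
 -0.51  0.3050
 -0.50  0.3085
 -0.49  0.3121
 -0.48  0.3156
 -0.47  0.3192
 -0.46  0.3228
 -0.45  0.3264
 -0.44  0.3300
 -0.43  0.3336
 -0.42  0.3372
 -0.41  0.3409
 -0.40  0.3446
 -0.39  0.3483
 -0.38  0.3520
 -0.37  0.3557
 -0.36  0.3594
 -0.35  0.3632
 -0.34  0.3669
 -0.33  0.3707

-0.6285

T = 1.25;  σ√T = 0.4584
d₁ = [ln(150/200) + (0.031 − 0.029 + 0.41²/2)·1.25] / 0.4584 = [-0.2877 + 0.1076] / 0.4584 = -0.3929 ⇒ -0.39
N(d₁) = N(-0.39) = 0.3483
Δ_put = exp(−qT)·(N(d₁) − 1) = 0.9644·(0.3483 − 1) = -0.6285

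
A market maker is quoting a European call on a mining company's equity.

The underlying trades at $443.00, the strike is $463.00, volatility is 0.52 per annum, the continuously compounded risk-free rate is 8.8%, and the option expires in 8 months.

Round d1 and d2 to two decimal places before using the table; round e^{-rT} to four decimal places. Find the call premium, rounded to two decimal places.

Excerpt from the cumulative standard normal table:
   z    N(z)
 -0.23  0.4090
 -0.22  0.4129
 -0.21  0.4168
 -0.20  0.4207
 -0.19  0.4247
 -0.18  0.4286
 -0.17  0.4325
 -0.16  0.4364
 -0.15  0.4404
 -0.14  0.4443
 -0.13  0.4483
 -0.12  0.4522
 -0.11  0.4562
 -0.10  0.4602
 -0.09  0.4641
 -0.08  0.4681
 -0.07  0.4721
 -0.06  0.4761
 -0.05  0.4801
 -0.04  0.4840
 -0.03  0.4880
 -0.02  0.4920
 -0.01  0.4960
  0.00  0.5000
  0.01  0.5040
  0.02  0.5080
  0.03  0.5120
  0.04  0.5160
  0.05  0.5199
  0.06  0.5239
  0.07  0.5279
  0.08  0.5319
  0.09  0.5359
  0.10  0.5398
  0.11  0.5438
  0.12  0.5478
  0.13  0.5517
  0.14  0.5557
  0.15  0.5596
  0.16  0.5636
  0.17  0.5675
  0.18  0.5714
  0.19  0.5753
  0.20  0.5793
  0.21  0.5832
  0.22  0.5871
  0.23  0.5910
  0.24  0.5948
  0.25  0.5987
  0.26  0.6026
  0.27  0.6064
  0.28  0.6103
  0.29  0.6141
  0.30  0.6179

σ√T = 0.52 × 0.8165 = 0.4246
d₁ = [ln(443/463) + (0.088 + 0.52²/2)·0.6667] / 0.4246 = [-0.0442 + 0.1488] / 0.4246 = 0.2465 ≈ 0.25
d₂ = d₁ − σ√T = 0.2465 − 0.4246 = -0.1781 ≈ -0.18
e^(−rT) = e^(−0.088·0.6667) = 0.9430
N(d₁) = N(0.25) = 0.5987;  N(d₂) = N(-0.18) = 0.4286
C = 443·0.5987 − 463·0.9430·0.4286 = 265.2241 − 187.1306 = 78.0935

$78.09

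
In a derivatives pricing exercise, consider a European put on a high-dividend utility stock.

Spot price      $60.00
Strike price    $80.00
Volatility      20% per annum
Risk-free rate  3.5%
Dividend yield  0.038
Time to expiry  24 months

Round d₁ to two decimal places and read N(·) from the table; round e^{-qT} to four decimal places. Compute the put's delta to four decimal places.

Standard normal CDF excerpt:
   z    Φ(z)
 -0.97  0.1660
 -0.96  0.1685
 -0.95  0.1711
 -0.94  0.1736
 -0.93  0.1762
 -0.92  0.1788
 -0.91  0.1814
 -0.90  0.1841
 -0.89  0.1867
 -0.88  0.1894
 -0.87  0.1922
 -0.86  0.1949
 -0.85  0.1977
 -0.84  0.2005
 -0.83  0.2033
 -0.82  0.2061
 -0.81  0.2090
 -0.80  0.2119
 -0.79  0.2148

σ√T = 0.2 × 1.4142 = 0.2828
d₁ = [ln(60/80) + (0.035 − 0.038 + 0.2²/2)·2] / 0.2828 = [-0.2877 + 0.0340] / 0.2828 = -0.8969 ⇒ -0.90
N(d₁) = N(-0.90) = 0.1841
Δ_put = exp(−qT)·(N(d₁) − 1) = 0.9268·(0.1841 − 1) = -0.7562

-0.7562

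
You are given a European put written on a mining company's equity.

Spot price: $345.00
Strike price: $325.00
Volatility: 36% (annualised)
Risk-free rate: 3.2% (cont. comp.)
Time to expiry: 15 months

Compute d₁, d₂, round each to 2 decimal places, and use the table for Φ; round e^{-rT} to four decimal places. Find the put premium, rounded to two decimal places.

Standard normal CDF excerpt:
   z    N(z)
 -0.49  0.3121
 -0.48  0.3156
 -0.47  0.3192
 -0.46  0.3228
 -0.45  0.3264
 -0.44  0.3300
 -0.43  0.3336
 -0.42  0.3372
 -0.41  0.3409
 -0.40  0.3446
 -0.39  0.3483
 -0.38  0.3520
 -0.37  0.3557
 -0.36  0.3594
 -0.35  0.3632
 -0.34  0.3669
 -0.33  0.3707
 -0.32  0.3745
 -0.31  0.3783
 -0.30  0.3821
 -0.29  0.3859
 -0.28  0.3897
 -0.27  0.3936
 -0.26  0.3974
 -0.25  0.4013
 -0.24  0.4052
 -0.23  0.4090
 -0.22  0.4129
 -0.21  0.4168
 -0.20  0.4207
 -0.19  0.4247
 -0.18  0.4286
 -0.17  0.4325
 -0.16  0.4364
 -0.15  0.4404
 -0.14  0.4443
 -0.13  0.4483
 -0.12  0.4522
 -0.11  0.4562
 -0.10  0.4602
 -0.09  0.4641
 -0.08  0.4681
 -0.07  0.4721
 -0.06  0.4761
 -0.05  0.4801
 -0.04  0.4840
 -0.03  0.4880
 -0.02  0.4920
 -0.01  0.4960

$37.31

σ√T = 0.36 × 1.1180 = 0.4025
ln(S/K) + (r + σ²/2)T = ln(345/325) + (0.032 + 0.36²/2)·1.25 = 0.0597 + 0.1210 = 0.1807
d₁ = 0.1807 / 0.4025 = 0.4490 ⇒ 0.45
d₂ = d₁ − σ√T = 0.4490 − 0.4025 = 0.0465 ⇒ 0.05
e^(−rT) = e^(−0.032·1.25) = 0.9608
P = 325·0.9608·N(-0.05) − 345·N(-0.45) = 325·0.9608·0.4801 − 345·0.3264 = 149.9160 − 112.6080 = 37.3080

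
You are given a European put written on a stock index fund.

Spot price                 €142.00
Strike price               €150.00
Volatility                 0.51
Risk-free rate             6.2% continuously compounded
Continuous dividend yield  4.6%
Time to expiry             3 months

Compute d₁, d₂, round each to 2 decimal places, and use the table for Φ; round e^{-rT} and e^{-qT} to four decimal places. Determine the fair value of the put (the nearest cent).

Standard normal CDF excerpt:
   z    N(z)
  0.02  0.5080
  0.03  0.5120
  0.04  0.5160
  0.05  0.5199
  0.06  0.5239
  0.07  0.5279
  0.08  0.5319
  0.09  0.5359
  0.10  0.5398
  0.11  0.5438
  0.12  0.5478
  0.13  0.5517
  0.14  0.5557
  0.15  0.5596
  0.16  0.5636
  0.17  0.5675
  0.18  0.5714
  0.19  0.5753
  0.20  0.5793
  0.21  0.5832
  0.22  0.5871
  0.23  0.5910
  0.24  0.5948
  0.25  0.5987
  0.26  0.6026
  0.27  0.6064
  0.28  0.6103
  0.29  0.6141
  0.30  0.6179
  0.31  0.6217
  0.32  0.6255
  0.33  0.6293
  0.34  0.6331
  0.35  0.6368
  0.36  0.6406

€18.83

T = 0.25;  σ√T = 0.2550
d₁ = [ln(142/150) + (0.062 − 0.046 + ½·0.51²)·0.25] / (σ√T) = (-0.0548 + 0.0365) / 0.2550 = -0.0717 → -0.07
d₂ = -0.0717 − 0.2550 = -0.3267 → -0.33
e^(−qT) = e^(−0.046·0.25) = 0.9886;  e^(−rT) = e^(−0.062·0.25) = 0.9846
P = 150·0.9846·N(0.33) − 142·0.9886·N(0.07) = 150·0.9846·0.6293 − 142·0.9886·0.5279 = 92.9413 − 74.1072 = 18.8341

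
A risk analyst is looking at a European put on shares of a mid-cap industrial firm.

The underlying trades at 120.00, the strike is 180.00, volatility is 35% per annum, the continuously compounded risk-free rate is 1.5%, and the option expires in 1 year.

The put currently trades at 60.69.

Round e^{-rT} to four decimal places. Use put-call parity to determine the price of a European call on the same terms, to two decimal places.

3.37

e^(−rT) = e^(−0.015·1) = 0.9851
Put-call parity: C − P = S − K·e^(−rT) = 120 − 180·0.9851 = 120 − 177.3180 = -57.3180
C = P + (C − P) = 60.69 + (-57.3180) = 3.3720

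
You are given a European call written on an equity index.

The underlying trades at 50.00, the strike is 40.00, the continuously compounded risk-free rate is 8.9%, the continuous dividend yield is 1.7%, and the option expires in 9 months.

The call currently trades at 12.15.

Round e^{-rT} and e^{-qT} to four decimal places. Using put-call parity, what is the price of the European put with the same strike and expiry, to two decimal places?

e^(−qT) = e^(−0.017·0.75) = 0.9873;  e^(−rT) = e^(−0.089·0.75) = 0.9354
Put-call parity: C − P = S·e^(−qT) − K·e^(−rT) = 50·0.9873 − 40·0.9354 = 49.3650 − 37.4160 = 11.9490
P = C − (C − P) = 12.15 − (11.9490) = 0.2010

0.20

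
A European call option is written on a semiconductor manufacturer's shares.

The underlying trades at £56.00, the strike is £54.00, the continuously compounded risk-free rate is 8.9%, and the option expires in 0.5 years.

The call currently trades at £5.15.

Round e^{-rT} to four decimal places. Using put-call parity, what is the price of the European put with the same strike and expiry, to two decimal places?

£0.80

e^(−rT) = e^(−0.089·0.5) = 0.9565
Put-call parity: C − P = S − K·e^(−rT) = 56 − 54·0.9565 = 56 − 51.6510 = 4.3490
P = C − (C − P) = 5.15 − (4.3490) = 0.8010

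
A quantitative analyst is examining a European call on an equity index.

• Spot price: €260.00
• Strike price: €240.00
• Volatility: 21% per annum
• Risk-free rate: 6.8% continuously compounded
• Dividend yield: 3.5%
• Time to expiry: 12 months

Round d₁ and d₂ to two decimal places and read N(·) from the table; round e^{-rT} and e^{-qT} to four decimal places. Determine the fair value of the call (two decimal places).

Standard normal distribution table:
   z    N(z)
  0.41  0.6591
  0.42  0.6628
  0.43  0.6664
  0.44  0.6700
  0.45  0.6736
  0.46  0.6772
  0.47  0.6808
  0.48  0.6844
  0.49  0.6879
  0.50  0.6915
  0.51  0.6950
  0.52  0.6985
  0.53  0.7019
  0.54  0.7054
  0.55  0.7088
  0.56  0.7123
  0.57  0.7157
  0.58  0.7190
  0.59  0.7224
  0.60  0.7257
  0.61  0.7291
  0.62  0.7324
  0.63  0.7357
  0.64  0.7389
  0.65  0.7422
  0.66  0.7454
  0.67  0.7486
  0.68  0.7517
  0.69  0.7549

€36.08

σ√T = 0.21·√1 = 0.2100
d₁ = [ln(260/240) + (0.068 − 0.035 + 0.21²/2)·1] / 0.2100 = [0.0800 + 0.0551] / 0.2100 = 0.6433 which rounds to 0.64
d₂ = d₁ − σ√T = 0.6433 − 0.2100 = 0.4333 which rounds to 0.43
e^(−qT) = e^(−0.035·1) = 0.9656;  e^(−rT) = e^(−0.068·1) = 0.9343
N(d₁) = N(0.64) = 0.7389;  N(d₂) = N(0.43) = 0.6664
C = 260·0.9656·0.7389 − 240·0.9343·0.6664 = 185.5053 − 149.4282 = 36.0771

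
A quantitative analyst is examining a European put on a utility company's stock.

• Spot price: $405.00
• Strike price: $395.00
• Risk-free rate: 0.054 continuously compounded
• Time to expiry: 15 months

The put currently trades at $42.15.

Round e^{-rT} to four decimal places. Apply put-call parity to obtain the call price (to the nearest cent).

e^(−rT) = e^(−0.054·1.25) = 0.9347
Put-call parity: C − P = S − K·e^(−rT) = 405 − 395·0.9347 = 405 − 369.2065 = 35.7935
C = P + (C − P) = 42.15 + (35.7935) = 77.9435

$77.94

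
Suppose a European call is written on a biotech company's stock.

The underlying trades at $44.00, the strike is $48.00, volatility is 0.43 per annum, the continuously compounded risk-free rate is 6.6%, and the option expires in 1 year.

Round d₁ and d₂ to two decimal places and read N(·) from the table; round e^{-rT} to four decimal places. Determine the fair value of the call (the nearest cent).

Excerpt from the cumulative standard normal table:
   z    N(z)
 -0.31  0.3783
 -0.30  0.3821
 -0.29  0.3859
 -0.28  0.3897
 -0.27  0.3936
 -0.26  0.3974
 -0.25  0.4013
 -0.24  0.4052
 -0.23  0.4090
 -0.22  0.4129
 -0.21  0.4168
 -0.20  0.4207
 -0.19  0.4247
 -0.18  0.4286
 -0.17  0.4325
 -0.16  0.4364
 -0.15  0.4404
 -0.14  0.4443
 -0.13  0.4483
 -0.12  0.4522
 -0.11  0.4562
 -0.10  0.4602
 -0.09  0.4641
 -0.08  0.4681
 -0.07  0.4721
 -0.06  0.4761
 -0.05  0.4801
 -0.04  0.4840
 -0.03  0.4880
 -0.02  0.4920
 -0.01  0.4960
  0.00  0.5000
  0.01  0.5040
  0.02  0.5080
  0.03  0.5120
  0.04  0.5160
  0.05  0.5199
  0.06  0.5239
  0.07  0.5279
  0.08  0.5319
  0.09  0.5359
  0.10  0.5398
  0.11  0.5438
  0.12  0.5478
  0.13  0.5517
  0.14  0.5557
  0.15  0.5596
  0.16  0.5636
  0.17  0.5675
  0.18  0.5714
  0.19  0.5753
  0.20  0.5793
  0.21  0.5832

$7.11

σ√T = 0.43 × 1.0000 = 0.4300
d₁ = [ln(44/48) + (0.066 + 0.43²/2)·1] / 0.4300 = [-0.0870 + 0.1584] / 0.4300 = 0.1661 ⇒ 0.17
d₂ = d₁ − σ√T = 0.1661 − 0.4300 = -0.2639 ⇒ -0.26
e^(−rT) = e^(−0.066·1) = 0.9361
N(d₁) = N(0.17) = 0.5675;  N(d₂) = N(-0.26) = 0.3974
C = 44·0.5675 − 48·0.9361·0.3974 = 24.9700 − 17.8563 = 7.1137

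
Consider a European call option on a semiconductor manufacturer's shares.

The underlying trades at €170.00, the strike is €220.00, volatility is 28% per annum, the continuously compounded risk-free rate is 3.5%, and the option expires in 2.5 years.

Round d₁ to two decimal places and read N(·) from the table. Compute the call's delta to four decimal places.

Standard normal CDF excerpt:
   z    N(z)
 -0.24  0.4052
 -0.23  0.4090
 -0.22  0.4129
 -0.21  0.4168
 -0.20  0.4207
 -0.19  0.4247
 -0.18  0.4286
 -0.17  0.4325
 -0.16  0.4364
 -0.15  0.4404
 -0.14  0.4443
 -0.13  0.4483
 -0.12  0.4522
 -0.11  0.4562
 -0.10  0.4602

T = 2.5;  σ√T = 0.4427
d₁ = [ln(170/220) + (0.035 + 0.28²/2)·2.5] / 0.4427 = [-0.2578 + 0.1855] / 0.4427 = -0.1634 ≈ -0.16
N(d₁) = N(-0.16) = 0.4364
Δ_call = N(d₁) = 0.4364

0.4364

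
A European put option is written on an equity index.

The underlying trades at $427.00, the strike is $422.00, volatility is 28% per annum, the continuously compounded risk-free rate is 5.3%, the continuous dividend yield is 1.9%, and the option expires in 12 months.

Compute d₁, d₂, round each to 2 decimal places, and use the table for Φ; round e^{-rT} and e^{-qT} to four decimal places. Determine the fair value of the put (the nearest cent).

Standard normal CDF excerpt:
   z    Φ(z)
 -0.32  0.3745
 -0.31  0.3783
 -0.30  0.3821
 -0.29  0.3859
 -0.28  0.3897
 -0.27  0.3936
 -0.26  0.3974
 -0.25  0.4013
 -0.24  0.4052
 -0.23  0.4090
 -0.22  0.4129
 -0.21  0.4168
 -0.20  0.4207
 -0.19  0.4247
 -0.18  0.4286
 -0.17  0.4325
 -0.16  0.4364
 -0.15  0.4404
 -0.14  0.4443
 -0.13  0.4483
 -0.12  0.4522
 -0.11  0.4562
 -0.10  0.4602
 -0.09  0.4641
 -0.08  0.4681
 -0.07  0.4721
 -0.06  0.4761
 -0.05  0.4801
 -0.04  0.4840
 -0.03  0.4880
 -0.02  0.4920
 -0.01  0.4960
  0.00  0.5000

$36.82

σ√T = 0.28·√1 = 0.2800
d₁ = [ln(427/422) + (0.053 − 0.019 + 0.28²/2)·1] / 0.2800 = [0.0118 + 0.0732] / 0.2800 = 0.3035 ≈ 0.30
d₂ = d₁ − σ√T = 0.3035 − 0.2800 = 0.0235 ≈ 0.02
e^(−qT) = e^(−0.019·1) = 0.9812;  e^(−rT) = e^(−0.053·1) = 0.9484
N(−d₂) = N(-0.02) = 0.4920;  N(−d₁) = N(-0.30) = 0.3821
P = 422·0.9484·0.4920 − 427·0.9812·0.3821 = 196.9106 − 160.0894 = 36.8212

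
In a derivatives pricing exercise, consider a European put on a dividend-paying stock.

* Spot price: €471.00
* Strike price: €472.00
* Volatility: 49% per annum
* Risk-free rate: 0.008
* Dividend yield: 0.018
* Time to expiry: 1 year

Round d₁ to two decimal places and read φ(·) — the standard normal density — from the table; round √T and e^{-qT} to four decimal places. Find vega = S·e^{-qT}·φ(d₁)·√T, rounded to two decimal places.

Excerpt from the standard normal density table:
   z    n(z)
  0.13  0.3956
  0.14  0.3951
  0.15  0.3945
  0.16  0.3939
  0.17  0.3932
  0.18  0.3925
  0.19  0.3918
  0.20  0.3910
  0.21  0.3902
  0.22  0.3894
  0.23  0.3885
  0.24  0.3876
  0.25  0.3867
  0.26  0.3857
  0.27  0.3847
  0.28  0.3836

σ√T = 0.49 × 1.0000 = 0.4900
d₁ = [ln(471/472) + (0.008 − 0.018 + 0.49²/2)·1] / 0.4900 = [-0.0021 + 0.1100] / 0.4900 = 0.2203 which rounds to 0.22
√T = √1 = 1.0000
φ(d₁) = φ(0.22) = 0.3894
e^(−qT) = e^(−0.018·1) = 0.9822
vega = S·e^(−qT)·φ(d₁)·√T = 471·0.9822·0.3894·1.0000 = 180.1427
(Call and put vega coincide under Black-Scholes.)

180.14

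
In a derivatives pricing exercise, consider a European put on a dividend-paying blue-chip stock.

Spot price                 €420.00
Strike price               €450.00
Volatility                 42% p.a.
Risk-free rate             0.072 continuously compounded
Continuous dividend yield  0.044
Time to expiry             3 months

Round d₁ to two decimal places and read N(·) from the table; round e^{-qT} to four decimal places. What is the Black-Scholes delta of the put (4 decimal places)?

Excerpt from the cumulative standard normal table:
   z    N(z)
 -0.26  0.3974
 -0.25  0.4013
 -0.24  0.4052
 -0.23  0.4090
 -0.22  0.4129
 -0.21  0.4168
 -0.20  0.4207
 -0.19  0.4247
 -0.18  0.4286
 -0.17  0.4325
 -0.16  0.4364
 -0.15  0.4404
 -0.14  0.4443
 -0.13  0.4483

-0.5690

σ√T = 0.42·√0.25 = 0.2100
ln(S/K) + (r − q + σ²/2)T = ln(420/450) + (0.072 − 0.044 + 0.42²/2)·0.25 = -0.0690 + 0.0290 = -0.0399
d₁ = -0.0399 / 0.2100 = -0.1902 ≈ -0.19
N(d₁) = N(-0.19) = 0.4247
Δ_put = e^(−qT)·(N(d₁) − 1) = 0.9891·(0.4247 − 1) = -0.5690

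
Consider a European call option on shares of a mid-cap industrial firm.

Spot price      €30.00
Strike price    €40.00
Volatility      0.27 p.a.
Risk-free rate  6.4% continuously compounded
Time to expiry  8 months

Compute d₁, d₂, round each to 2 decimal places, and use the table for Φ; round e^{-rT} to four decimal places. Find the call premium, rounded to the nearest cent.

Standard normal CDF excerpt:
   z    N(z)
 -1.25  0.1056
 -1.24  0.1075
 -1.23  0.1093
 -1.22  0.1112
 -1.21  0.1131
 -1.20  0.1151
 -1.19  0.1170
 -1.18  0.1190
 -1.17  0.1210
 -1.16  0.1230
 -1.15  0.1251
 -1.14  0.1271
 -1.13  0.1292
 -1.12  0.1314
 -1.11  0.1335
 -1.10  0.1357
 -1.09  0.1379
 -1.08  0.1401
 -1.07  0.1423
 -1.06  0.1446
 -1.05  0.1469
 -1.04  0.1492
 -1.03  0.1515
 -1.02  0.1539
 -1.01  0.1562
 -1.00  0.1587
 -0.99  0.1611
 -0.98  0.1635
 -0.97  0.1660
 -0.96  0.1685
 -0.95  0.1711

€0.50

σ√T = 0.27 × 0.8165 = 0.2205
ln(S/K) + (r + σ²/2)T = ln(30/40) + (0.064 + 0.27²/2)·0.6667 = -0.2877 + 0.0670 = -0.2207
d₁ = -0.2207 / 0.2205 = -1.0012 which rounds to -1.00
d₂ = d₁ − σ√T = -1.0012 − 0.2205 = -1.2216 which rounds to -1.22
e^(−rT) = e^(−0.064·0.6667) = 0.9582
N(d₁) = N(-1.00) = 0.1587;  N(d₂) = N(-1.22) = 0.1112
C = 30·0.1587 − 40·0.9582·0.1112 = 4.7610 − 4.2621 = 0.4989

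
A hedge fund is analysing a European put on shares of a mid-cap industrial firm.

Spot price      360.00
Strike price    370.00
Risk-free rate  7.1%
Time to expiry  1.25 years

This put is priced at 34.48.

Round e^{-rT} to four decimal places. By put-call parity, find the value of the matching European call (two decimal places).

55.89

exp(−rT) = exp(−0.071·1.25) = 0.9151
Put-call parity: C − P = S − K·e^(−rT) = 360 − 370·0.9151 = 360 − 338.5870 = 21.4130
C = P + (C − P) = 34.48 + (21.4130) = 55.8930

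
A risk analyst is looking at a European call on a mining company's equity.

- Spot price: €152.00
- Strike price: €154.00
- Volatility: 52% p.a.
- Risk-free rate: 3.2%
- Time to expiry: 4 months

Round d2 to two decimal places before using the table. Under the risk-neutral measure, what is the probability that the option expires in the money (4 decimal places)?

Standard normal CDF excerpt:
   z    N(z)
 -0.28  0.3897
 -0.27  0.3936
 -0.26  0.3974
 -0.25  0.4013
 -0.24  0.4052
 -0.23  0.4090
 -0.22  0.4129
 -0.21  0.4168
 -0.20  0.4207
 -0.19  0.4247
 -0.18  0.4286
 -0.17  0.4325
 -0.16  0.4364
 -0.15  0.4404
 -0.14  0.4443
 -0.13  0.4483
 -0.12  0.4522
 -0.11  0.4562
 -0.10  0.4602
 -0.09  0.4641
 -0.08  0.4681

0.4364

σ√T = 0.52·√0.3333 = 0.3002
d₁ = [ln(152/154) + (0.032 + 0.52²/2)·0.3333] / 0.3002 = [-0.0131 + 0.0557] / 0.3002 = 0.1421 which rounds to 0.14
d₂ = d₁ − σ√T = 0.1421 − 0.3002 = -0.1581 which rounds to -0.16
Risk-neutral Pr[S_T > K] = N(d₂) = N(-0.16) = 0.4364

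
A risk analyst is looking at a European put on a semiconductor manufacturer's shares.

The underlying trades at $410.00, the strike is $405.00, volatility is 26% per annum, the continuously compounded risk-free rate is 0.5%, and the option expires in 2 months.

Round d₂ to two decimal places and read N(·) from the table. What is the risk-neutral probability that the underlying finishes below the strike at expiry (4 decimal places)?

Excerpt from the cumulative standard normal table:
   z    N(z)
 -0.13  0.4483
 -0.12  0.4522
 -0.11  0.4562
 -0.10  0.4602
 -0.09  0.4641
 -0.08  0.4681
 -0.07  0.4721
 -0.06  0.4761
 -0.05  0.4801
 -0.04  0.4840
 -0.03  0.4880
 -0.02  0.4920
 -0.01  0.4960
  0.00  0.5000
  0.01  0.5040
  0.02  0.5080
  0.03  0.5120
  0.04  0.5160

0.4721

σ√T = 0.26 × 0.4082 = 0.1061
d₁ = [ln(410/405) + (0.005 + 0.26²/2)·0.1667] / 0.1061 = [0.0123 + 0.0065] / 0.1061 = 0.1765 which rounds to 0.18
d₂ = d₁ − σ√T = 0.1765 − 0.1061 = 0.0704 which rounds to 0.07
Risk-neutral Pr[S_T < K] = N(−d₂) = N(-0.07) = 0.4721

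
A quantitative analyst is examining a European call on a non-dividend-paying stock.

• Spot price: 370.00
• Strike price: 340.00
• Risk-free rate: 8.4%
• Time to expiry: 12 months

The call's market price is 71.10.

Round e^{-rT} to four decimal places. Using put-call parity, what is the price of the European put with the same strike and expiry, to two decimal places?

exp(−rT) = exp(−0.084·1) = 0.9194
Put-call parity: C − P = S − K·e^(−rT) = 370 − 340·0.9194 = 370 − 312.5960 = 57.4040
P = C − (C − P) = 71.10 − (57.4040) = 13.6960

13.70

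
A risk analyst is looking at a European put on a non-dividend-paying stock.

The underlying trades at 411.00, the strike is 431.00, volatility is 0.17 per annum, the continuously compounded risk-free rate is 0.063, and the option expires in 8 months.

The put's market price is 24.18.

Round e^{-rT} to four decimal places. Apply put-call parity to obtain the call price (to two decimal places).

21.89

e^(−rT) = e^(−0.063·0.6667) = 0.9589
Put-call parity: C − P = S − K·e^(−rT) = 411 − 431·0.9589 = 411 − 413.2859 = -2.2859
C = P + (C − P) = 24.18 + (-2.2859) = 21.8941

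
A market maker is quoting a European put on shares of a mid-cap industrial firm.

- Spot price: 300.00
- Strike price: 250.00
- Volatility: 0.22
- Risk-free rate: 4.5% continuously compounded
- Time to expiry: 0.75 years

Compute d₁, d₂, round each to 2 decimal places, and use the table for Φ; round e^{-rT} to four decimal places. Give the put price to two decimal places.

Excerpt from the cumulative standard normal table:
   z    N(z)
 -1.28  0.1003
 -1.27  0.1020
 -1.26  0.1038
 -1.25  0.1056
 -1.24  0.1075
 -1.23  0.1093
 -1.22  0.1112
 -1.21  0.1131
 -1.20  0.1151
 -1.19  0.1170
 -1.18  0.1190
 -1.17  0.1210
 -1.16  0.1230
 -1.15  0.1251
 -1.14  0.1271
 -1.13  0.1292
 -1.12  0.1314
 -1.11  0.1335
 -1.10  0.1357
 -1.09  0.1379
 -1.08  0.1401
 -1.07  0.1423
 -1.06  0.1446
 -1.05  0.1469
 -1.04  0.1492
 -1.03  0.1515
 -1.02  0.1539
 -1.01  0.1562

σ√T = 0.22·√0.75 = 0.1905
d₁ = [ln(300/250) + (0.045 + 0.22²/2)·0.75] / 0.1905 = [0.1823 + 0.0519] / 0.1905 = 1.2293 ⇒ 1.23
d₂ = d₁ − σ√T = 1.2293 − 0.1905 = 1.0388 ⇒ 1.04
exp(−rT) = exp(−0.045·0.75) = 0.9668
N(−d₂) = N(-1.04) = 0.1492;  N(−d₁) = N(-1.23) = 0.1093
P = 250·0.9668·0.1492 − 300·0.1093 = 36.0616 − 32.7900 = 3.2716

3.27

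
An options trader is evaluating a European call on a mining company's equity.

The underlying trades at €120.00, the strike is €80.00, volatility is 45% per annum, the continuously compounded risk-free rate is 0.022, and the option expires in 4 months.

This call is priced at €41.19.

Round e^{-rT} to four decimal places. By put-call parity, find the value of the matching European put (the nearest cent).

€0.61

e^(−rT) = e^(−0.022·0.3333) = 0.9927
Put-call parity: C − P = S − K·e^(−rT) = 120 − 80·0.9927 = 120 − 79.4160 = 40.5840
P = C − (C − P) = 41.19 − (40.5840) = 0.6060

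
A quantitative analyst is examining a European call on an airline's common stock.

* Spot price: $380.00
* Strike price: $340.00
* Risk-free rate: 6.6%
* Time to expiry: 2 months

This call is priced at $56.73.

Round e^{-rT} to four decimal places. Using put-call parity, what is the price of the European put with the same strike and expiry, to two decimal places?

e^(−rT) = e^(−0.066·0.1667) = 0.9891
Put-call parity: C − P = S − K·e^(−rT) = 380 − 340·0.9891 = 380 − 336.2940 = 43.7060
P = C − (C − P) = 56.73 − (43.7060) = 13.0240

$13.02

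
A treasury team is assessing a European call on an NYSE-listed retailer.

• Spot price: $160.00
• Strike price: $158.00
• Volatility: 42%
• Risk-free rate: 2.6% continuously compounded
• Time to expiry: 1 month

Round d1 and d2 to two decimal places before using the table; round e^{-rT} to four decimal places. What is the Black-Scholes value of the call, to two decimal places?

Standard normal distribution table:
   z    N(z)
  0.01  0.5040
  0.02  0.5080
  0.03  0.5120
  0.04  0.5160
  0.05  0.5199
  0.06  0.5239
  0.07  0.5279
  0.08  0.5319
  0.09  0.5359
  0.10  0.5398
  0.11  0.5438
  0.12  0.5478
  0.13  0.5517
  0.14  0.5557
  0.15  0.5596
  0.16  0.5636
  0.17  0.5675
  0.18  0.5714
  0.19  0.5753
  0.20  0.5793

σ√T = 0.42 × 0.2887 = 0.1212
d₁ = [ln(160/158) + (0.026 + 0.42²/2)·0.08333] / 0.1212 = [0.0126 + 0.0095] / 0.1212 = 0.1822 ⇒ 0.18
d₂ = d₁ − σ√T = 0.1822 − 0.1212 = 0.0610 ⇒ 0.06
exp(−rT) = exp(−0.026·0.08333) = 0.9978
N(d₁) = N(0.18) = 0.5714;  N(d₂) = N(0.06) = 0.5239
C = 160·0.5714 − 158·0.9978·0.5239 = 91.4240 − 82.5941 = 8.8299

$8.83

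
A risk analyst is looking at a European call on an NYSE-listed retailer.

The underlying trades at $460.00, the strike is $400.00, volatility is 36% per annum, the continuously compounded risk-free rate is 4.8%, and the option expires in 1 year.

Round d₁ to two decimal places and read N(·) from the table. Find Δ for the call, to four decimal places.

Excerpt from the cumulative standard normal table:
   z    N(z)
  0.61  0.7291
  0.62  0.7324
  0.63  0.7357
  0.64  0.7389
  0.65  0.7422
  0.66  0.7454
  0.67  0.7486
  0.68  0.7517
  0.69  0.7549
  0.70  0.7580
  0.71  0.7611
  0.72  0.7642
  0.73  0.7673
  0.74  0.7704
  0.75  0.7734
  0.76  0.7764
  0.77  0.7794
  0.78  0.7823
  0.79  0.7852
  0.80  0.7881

0.7580

σ√T = 0.36·√1 = 0.3600
d₁ = [ln(460/400) + (0.048 + ½·0.36²)·1] / (σ√T) = (0.1398 + 0.1128) / 0.3600 = 0.7016 ≈ 0.70
N(d₁) = N(0.70) = 0.7580
Δ_call = N(d₁) = 0.7580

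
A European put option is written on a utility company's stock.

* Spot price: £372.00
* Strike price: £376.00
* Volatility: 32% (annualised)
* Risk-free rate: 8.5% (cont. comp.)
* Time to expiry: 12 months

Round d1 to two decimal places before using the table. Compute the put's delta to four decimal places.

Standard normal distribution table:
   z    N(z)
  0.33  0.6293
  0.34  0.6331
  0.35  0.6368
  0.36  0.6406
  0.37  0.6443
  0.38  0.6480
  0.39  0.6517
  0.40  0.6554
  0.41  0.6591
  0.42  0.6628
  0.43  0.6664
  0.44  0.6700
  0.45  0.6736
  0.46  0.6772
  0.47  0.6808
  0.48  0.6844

T = 1;  σ√T = 0.3200
d₁ = [ln(372/376) + (0.085 + 0.32²/2)·1] / 0.3200 = [-0.0107 + 0.1362] / 0.3200 = 0.3922 ≈ 0.39
N(d₁) = N(0.39) = 0.6517
Δ_put = N(d₁) − 1 = 0.6517 − 1 = -0.3483

-0.3483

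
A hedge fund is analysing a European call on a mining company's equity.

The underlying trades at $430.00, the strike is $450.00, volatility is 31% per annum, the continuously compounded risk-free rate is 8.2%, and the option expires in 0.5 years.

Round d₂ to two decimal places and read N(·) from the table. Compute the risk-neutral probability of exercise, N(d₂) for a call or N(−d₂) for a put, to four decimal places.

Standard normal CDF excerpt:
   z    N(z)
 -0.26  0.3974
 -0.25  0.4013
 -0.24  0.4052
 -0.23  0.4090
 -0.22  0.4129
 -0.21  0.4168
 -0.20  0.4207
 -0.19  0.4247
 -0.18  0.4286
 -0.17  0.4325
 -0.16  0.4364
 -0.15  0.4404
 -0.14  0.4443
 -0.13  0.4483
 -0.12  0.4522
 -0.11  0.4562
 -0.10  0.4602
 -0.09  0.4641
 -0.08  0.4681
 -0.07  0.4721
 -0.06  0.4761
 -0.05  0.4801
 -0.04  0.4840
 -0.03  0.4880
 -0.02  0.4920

σ√T = 0.31·√0.5 = 0.2192
ln(S/K) + (r + σ²/2)T = ln(430/450) + (0.082 + 0.31²/2)·0.5 = -0.0455 + 0.0650 = 0.0196
d₁ = 0.0196 / 0.2192 = 0.0892 ⇒ 0.09
d₂ = d₁ − σ√T = 0.0892 − 0.2192 = -0.1300 ⇒ -0.13
Pr(exercise) under Q = N(d₂) = 0.4483

0.4483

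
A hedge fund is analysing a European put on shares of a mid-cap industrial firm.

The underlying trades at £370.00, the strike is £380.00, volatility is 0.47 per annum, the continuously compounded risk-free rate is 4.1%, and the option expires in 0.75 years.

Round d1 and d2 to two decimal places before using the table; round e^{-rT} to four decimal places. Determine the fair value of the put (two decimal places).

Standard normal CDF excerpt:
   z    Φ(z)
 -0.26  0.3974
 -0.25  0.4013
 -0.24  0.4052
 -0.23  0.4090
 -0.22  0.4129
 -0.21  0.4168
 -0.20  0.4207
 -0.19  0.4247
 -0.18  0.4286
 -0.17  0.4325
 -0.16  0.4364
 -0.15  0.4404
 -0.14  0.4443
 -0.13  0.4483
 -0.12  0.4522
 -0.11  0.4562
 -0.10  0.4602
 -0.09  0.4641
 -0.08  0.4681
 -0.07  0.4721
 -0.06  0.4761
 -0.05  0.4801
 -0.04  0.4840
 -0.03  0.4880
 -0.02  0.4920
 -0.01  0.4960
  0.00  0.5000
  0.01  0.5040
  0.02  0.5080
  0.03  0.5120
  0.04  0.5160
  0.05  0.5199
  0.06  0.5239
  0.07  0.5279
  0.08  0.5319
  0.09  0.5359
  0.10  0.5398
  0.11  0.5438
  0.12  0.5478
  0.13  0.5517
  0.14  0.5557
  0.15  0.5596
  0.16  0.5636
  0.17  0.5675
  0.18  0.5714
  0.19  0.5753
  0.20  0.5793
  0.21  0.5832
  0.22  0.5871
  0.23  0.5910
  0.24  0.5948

£57.77

T = 0.75;  σ√T = 0.4070
d₁ = [ln(370/380) + (0.041 + ½·0.47²)·0.75] / (σ√T) = (-0.0267 + 0.1136) / 0.4070 = 0.2135 which rounds to 0.21
d₂ = 0.2135 − 0.4070 = -0.1935 which rounds to -0.19
e^(−rT) = e^(−0.041·0.75) = 0.9697
N(−d₂) = N(0.19) = 0.5753;  N(−d₁) = N(-0.21) = 0.4168
P = 380·0.9697·0.5753 − 370·0.4168 = 211.9900 − 154.2160 = 57.7740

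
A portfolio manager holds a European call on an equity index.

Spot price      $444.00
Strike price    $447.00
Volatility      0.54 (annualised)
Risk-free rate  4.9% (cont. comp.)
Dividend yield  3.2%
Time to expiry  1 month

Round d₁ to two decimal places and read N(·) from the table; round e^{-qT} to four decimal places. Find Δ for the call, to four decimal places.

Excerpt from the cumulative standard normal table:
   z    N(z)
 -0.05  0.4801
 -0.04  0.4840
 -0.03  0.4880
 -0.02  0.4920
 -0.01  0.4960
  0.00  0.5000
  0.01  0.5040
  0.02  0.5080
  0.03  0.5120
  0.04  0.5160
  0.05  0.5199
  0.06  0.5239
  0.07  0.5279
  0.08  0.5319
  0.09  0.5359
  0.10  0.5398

T = 0.08333;  σ√T = 0.1559
d₁ = [ln(444/447) + (0.049 − 0.032 + 0.54²/2)·0.08333] / 0.1559 = [-0.0067 + 0.0136] / 0.1559 = 0.0438 ≈ 0.04
N(d₁) = N(0.04) = 0.5160
Δ_call = e^(−qT)·N(d₁) = 0.9973·0.5160 = 0.5146

0.5146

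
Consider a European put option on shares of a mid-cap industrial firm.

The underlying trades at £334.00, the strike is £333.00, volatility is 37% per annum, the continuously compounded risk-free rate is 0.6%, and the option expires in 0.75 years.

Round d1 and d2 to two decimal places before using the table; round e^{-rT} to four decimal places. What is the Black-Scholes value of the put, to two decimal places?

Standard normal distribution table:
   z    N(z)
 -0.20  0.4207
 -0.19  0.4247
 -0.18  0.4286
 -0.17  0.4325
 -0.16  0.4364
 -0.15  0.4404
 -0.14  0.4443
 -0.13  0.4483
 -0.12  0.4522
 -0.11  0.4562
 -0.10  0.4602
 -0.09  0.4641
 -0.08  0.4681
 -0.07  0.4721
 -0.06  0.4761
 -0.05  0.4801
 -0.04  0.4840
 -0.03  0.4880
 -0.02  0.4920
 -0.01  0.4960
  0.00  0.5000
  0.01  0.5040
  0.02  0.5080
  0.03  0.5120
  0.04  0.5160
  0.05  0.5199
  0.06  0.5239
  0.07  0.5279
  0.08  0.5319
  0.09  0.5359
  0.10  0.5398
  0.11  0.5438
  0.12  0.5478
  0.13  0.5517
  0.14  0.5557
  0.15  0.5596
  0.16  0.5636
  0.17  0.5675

£41.06

σ√T = 0.37 × 0.8660 = 0.3204
d₁ = [ln(334/333) + (0.006 + ½·0.37²)·0.75] / (σ√T) = (0.0030 + 0.0558) / 0.3204 = 0.1836 → 0.18
d₂ = 0.1836 − 0.3204 = -0.1368 → -0.14
e^(−rT) = e^(−0.006·0.75) = 0.9955
N(−d₂) = N(0.14) = 0.5557;  N(−d₁) = N(-0.18) = 0.4286
P = 333·0.9955·0.5557 − 334·0.4286 = 184.2154 − 143.1524 = 41.0630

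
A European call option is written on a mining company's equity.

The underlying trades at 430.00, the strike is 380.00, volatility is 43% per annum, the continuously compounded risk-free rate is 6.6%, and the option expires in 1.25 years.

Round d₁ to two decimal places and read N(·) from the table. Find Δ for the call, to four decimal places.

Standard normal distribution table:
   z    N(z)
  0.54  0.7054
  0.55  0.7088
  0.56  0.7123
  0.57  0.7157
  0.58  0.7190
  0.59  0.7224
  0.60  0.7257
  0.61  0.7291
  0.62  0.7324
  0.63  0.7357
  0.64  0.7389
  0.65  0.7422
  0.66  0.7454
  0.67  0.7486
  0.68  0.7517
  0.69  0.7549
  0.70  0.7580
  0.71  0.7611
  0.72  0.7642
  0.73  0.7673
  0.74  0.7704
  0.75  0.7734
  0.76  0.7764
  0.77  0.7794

σ√T = 0.43 × 1.1180 = 0.4808
ln(S/K) + (r + σ²/2)T = ln(430/380) + (0.066 + 0.43²/2)·1.25 = 0.1236 + 0.1981 = 0.3217
d₁ = 0.3217 / 0.4808 = 0.6691 ⇒ 0.67
N(d₁) = N(0.67) = 0.7486
Δ_call = N(d₁) = 0.7486

0.7486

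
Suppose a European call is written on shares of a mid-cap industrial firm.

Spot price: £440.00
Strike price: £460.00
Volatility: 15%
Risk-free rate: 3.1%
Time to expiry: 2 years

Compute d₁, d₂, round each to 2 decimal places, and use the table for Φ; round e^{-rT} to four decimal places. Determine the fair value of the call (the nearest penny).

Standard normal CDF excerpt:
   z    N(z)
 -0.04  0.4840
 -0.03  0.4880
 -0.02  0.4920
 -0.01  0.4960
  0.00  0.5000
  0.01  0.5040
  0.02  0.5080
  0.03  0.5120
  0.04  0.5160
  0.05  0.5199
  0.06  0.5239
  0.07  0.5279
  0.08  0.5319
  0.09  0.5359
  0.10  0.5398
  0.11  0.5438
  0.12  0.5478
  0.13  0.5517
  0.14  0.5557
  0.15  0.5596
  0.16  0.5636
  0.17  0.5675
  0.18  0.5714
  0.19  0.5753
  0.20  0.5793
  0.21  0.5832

£40.41

σ√T = 0.15·√2 = 0.2121
d₁ = [ln(440/460) + (0.031 + ½·0.15²)·2] / (σ√T) = (-0.0445 + 0.0845) / 0.2121 = 0.1888 ⇒ 0.19
d₂ = 0.1888 − 0.2121 = -0.0233 ⇒ -0.02
exp(−rT) = exp(−0.031·2) = 0.9399
N(d₁) = N(0.19) = 0.5753;  N(d₂) = N(-0.02) = 0.4920
C = 440·0.5753 − 460·0.9399·0.4920 = 253.1320 − 212.7182 = 40.4138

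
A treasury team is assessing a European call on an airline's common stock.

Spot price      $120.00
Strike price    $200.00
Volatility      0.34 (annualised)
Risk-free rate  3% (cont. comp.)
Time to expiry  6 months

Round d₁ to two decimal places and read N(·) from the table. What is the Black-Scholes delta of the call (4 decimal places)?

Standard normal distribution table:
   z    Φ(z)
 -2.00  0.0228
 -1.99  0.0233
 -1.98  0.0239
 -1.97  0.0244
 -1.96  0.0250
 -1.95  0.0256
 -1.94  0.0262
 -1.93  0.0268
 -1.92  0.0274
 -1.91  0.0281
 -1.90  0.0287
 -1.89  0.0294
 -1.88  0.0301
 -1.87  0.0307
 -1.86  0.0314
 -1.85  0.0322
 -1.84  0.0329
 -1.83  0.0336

σ√T = 0.34 × 0.7071 = 0.2404
ln(S/K) + (r + σ²/2)T = ln(120/200) + (0.03 + 0.34²/2)·0.5 = -0.5108 + 0.0439 = -0.4669
d₁ = -0.4669 / 0.2404 = -1.9422 which rounds to -1.94
N(d₁) = N(-1.94) = 0.0262
Δ_call = N(d₁) = 0.0262

0.0262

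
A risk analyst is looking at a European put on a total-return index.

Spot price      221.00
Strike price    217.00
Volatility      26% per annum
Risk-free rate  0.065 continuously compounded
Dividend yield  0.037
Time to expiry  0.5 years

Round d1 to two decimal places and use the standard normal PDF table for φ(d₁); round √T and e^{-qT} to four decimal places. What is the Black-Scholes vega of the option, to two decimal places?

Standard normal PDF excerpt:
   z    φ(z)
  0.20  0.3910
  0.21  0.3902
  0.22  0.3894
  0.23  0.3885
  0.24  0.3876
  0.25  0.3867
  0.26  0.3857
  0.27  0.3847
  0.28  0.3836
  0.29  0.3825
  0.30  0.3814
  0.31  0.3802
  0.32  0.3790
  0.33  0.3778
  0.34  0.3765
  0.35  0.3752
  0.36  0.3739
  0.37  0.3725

σ√T = 0.26 × 0.7071 = 0.1838
d₁ = [ln(221/217) + (0.065 − 0.037 + 0.26²/2)·0.5] / 0.1838 = [0.0183 + 0.0309] / 0.1838 = 0.2674 ⇒ 0.27
√T = √0.5 = 0.7071
φ(d₁) = φ(0.27) = 0.3847
e^(−qT) = e^(−0.037·0.5) = 0.9817
vega = S·e^(−qT)·φ(d₁)·√T = 221·0.9817·0.3847·0.7071 = 59.0166

59.02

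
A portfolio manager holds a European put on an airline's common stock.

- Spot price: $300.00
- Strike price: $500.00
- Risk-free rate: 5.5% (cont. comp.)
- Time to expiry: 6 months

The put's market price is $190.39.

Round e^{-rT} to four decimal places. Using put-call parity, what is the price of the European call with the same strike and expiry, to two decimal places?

exp(−rT) = exp(−0.055·0.5) = 0.9729
Put-call parity: C − P = S − K·e^(−rT) = 300 − 500·0.9729 = 300 − 486.4500 = -186.4500
C = P + (C − P) = 190.39 + (-186.4500) = 3.9400

$3.94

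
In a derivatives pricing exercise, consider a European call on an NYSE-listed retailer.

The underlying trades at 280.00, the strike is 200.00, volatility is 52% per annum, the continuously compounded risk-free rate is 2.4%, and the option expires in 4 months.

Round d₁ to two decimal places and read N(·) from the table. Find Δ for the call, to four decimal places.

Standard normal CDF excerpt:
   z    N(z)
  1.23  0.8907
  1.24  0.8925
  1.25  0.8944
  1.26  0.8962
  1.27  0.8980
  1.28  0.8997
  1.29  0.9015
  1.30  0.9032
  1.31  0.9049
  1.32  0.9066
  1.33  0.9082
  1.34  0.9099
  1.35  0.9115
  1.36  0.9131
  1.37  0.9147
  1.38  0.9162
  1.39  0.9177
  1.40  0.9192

σ√T = 0.52·√0.3333 = 0.3002
ln(S/K) + (r + σ²/2)T = ln(280/200) + (0.024 + 0.52²/2)·0.3333 = 0.3365 + 0.0531 = 0.3895
d₁ = 0.3895 / 0.3002 = 1.2975 → 1.30
N(d₁) = N(1.30) = 0.9032
Δ_call = N(d₁) = 0.9032

0.9032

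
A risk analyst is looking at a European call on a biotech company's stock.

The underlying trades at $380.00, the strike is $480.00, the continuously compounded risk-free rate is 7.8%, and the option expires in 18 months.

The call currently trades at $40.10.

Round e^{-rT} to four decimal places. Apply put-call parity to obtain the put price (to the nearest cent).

$87.11

e^(−rT) = e^(−0.078·1.5) = 0.8896
Put-call parity: C − P = S − K·e^(−rT) = 380 − 480·0.8896 = 380 − 427.0080 = -47.0080
P = C − (C − P) = 40.10 − (-47.0080) = 87.1080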